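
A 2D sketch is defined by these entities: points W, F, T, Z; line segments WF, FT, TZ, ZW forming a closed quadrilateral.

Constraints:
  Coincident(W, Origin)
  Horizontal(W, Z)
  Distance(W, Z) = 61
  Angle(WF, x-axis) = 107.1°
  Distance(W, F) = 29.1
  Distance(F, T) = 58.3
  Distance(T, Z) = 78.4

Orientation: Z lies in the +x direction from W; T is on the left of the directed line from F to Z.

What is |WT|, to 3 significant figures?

77.7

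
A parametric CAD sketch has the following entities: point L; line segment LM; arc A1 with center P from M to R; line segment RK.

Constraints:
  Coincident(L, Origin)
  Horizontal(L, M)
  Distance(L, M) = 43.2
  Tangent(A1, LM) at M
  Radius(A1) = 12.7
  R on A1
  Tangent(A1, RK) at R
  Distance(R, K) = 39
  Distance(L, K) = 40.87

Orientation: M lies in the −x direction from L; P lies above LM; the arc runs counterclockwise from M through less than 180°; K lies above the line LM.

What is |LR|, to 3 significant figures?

33.0

L is at the origin; LM is horizontal with |LM| = 43.2 and M on the −x side, so M = (-43.2, 0.00). A1 meets LM tangentially, so PM is at right angles to LM, so P = M + (0, 12.7) = (-43.2, 12.7). Since PR ⟂ RK (tangency), |PK| = √(12.7² + 39.0²) = 41.0 regardless of where R sits on A1. So K lies on both circle(L, 40.87) and circle(P, 41.0); the above-LM intersection is K = (-11.8, 39.1). R is the foot of the tangent from K: R = (-32.4, 6.00).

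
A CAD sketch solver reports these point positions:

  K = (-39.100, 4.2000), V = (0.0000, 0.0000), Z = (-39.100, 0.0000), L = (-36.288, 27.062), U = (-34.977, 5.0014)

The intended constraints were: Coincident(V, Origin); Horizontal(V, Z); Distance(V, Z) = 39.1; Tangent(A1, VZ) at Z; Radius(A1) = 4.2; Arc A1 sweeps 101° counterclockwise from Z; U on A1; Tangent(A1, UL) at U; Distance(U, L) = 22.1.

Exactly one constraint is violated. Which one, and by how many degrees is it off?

Tangent(A1, UL) at U — off by 7.60°.

V = (0.00, 0.00) ✓; V.y = 0.00, Z.y = 0.00 ✓; |VZ| = 39.10 ✓; ∠(KZ, ZV) = 90.00° ✓; |KZ| = 4.200 ✓; bearing(K→U) − bearing(K→Z) = 101.0° ✓; |KU| = 4.200 ✓; ∠(KU, UL) = 97.60° ✗; |UL| = 22.10 ✓.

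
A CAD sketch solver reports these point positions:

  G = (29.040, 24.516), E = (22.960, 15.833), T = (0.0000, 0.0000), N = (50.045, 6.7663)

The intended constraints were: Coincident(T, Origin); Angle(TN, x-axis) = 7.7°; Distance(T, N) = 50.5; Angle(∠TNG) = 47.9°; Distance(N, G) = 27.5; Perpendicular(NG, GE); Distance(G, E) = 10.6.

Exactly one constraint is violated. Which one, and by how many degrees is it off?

Perpendicular(NG, GE) — off by 5.20°.

T = (0.00, 0.00) ✓; TN at 7.700° ✓; |TN| = 50.50 ✓; ∠TNG = 47.90° ✓; |NG| = 27.50 ✓; ∠(NG, GE) = 95.20° ✗; |GE| = 10.60 ✓.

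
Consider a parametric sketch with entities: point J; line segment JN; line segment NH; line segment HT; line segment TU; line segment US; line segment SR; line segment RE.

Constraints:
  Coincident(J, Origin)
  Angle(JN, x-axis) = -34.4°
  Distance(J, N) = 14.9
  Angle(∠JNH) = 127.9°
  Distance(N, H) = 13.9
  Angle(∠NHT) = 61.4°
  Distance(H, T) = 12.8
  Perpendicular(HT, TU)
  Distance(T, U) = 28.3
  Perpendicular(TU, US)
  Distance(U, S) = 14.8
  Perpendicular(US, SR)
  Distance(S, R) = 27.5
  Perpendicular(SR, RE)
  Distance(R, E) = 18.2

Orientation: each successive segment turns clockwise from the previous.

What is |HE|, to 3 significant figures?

16.2

J is at the origin; JN runs at -34.4° with length 14.9, so N = (12.3, -8.42). ∠JNH = 127.9° gives NH at -86.5° from the x-axis; with |NH| = 13.9, H = (13.1, -22.3). ∠NHT = 61.4° gives HT at 155° from the x-axis; with |HT| = 12.8, T = (1.55, -16.9). HT is perpendicular to TU, so TU runs at 64.9°; with |TU| = 28.3, U = (13.6, 8.77). TU is perpendicular to US, so US runs at -25.1°; with |US| = 14.8, S = (27.0, 2.49). US ⟂ SR, so SR runs at -115°; with |SR| = 27.5, R = (15.3, -22.4). SR ⟂ RE, so RE runs at 155°; with |RE| = 18.2, E = (-1.19, -14.7). Then |HE| = |E − H| = 16.2.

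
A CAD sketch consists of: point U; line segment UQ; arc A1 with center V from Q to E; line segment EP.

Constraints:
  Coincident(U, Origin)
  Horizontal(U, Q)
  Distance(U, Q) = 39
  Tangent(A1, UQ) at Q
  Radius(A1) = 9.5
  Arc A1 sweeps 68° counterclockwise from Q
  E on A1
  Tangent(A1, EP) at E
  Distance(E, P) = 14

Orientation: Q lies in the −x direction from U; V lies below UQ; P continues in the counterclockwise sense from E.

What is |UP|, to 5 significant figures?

56.326

On A1, Q sits at bearing 90° from V; a 68° counterclockwise sweep puts E at bearing 158°, so E = V + 9.5·(cos 158°, sin 158°) = (-47.808, -5.9412). The tangent condition forces VE to be normal to EP, so EP runs along (−sin 158°, cos 158°); with |EP| = 14.0, P = (-53.053, -18.922). Then |UP| = |P − U| = 56.326.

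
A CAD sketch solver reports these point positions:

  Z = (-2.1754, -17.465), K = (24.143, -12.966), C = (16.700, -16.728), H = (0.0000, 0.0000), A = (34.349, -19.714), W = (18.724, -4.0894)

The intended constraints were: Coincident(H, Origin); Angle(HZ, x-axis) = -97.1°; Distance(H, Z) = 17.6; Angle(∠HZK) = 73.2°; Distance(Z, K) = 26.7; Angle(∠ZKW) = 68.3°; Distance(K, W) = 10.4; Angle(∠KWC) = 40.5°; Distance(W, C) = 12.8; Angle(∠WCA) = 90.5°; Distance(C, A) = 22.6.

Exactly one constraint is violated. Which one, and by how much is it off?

Distance(C, A) = 22.6 — off by 4.70.

H = (0.00, 0.00) ✓; HZ at -97.10° ✓; |HZ| = 17.60 ✓; ∠HZK = 73.20° ✓; |ZK| = 26.70 ✓; ∠ZKW = 68.30° ✓; |KW| = 10.40 ✓; ∠KWC = 40.50° ✓; |WC| = 12.80 ✓; ∠WCA = 90.50° ✓; |CA| = 17.90 ✗.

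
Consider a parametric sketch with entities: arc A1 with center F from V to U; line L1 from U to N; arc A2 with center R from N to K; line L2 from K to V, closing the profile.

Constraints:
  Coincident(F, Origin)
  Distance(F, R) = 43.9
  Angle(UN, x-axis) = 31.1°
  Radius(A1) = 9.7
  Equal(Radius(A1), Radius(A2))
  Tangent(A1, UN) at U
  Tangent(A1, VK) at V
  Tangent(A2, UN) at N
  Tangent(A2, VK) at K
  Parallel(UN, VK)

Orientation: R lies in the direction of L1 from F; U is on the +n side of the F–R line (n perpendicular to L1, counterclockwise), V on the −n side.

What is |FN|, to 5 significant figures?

44.959

The slot axis is L1's direction at 31.1°, so u = (cos 31.1°, sin 31.1°) = (0.85627, 0.51653) and n = (−sin 31.1°, cos 31.1°) = (-0.51653, 0.85627). F is at the origin and R lies 43.9 along u from F, so R = 43.9·u = (37.590, 22.676). Tangency of A1 to both parallel lines with radius 9.7 puts U and V at F ± 9.7·n: U = (-5.0104, 8.3058), V = (5.0104, -8.3058). Equal radii place N and K the same way about R: N = R + 9.7·n = (32.580, 30.982), K = R − 9.7·n = (42.600, 14.370). Then |FN| = |N − F| = 44.959.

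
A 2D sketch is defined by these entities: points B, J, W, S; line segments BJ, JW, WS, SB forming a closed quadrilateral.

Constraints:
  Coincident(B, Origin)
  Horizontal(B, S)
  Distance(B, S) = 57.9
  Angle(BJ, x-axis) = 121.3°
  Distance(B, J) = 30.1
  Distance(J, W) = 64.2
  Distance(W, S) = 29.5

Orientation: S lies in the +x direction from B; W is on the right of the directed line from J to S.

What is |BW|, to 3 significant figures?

36.8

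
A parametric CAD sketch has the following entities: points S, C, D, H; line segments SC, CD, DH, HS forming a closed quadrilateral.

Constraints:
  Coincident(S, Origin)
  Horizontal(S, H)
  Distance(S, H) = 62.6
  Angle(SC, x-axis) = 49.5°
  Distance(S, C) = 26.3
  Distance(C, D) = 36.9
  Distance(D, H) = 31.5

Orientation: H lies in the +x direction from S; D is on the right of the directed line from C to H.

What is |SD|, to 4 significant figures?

36.21

S is at the origin; S and H share the same y with |SH| = 62.6 and H in +x, so H = (62.6, 0). SC runs at 49.5° with |SC| = 26.3, so C = (17.08, 20.00). D is determined by |CD| = 36.9 and |DH| = 31.5 together: it lies at the intersection of circle(C, 36.9) and circle(H, 31.5). With |CH| = 49.72, the foot of the radical line on CH is 28.57 from C and the perpendicular offset is √(36.9² − 28.57²) = 23.35. Taking the right-of-CH solution: D = (33.85, -12.87).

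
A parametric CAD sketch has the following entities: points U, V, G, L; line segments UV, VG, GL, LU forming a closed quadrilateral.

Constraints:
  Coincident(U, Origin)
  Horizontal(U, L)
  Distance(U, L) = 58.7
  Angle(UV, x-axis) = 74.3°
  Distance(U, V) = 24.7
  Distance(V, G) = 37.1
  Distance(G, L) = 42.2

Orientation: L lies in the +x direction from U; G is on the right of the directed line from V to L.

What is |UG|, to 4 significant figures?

21.46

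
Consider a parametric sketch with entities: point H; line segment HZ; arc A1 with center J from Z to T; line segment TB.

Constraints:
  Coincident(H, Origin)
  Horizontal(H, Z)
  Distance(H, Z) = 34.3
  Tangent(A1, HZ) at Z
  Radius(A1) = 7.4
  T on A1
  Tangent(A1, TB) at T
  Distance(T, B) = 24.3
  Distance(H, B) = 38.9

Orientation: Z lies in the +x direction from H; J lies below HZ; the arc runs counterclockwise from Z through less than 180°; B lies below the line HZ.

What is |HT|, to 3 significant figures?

27.7

Checks: ∠(JZ, ZH) = 90.00° ✓; |JT| = 7.400 ✓; ∠(JT, TB) = 90.00° ✓; |TB| = 24.30 ✓; |HB| = 38.90 ✓.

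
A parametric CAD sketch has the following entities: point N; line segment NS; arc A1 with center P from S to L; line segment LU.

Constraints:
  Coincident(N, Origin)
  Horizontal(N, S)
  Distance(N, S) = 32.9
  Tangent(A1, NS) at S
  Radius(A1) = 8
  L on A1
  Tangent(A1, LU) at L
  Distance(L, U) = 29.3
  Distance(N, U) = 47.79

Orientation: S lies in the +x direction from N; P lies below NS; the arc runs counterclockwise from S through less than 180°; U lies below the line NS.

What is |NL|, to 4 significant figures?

26.56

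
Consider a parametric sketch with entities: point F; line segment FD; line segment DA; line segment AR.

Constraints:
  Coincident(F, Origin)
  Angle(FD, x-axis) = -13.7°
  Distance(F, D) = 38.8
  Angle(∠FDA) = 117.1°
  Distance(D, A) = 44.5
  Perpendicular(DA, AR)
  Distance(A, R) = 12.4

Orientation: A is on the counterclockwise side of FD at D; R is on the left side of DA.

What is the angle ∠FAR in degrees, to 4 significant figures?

60.95°

F is at the origin; FD runs at -13.7° with length 38.8, so D = 38.8·(cos -13.7°, sin -13.7°) = (37.70, -9.189). ∠FDA = 117.1°, so DA runs at -13.7° + (180° − 117.1°) = 49.20° from the x-axis; with |DA| = 44.5, A = D + 44.5·(cos 49.20°, sin 49.20°) = (66.77, 24.50). DA ⟂ AR; with |AR| = 12.4 on the left of DA, R = A + 12.4·(-0.7570, 0.6534) = (57.39, 32.60). Then cos ∠FAR = AF·AR / (|AF||AR|), giving 60.95°.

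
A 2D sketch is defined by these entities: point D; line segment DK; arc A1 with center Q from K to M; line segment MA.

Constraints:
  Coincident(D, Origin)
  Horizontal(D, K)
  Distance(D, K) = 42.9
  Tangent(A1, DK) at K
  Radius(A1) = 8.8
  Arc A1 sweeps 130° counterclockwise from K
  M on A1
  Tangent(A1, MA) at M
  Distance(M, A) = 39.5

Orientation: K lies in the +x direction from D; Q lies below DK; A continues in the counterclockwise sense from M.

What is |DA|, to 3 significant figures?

76.1

D is at the origin; D and K share the same y with |DK| = 42.9 and K on the +x side, so K = (42.9, 0.00). The tangent condition forces QK to be normal to DK, so Q = K + (0, -8.8) = (42.9, -8.80). On A1, K sits at bearing 90° from Q; a 130° counterclockwise sweep puts M at bearing 220°, so M = Q + 8.8·(cos 220°, sin 220°) = (36.2, -14.5). Since A1 is tangent to MA there, QM ⟂ MA, so MA runs along (−sin 220°, cos 220°); with |MA| = 39.5, A = (61.5, -44.7). Then |DA| = |A − D| = 76.1.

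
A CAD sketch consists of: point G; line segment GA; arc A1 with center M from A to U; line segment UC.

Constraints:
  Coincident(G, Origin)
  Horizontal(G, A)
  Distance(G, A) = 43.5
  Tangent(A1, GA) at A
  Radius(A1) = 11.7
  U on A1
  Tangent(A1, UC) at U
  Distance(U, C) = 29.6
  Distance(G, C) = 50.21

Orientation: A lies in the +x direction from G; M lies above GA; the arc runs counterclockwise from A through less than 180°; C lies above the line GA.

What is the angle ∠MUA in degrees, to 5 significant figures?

21.453°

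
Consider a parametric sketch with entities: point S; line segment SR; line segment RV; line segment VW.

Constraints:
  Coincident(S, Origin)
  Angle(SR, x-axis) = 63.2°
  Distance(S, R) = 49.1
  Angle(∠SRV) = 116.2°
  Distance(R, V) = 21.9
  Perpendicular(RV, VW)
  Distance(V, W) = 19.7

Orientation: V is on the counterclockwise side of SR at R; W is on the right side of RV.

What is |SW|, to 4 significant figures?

77.23

S is at the origin; SR runs at 63.2° with length 49.1, so R = 49.1·(cos 63.2°, sin 63.2°) = (22.14, 43.83). ∠SRV = 116.2°, so RV runs at 63.2° + (180° − 116.2°) = 127.0° from the x-axis; with |RV| = 21.9, V = R + 21.9·(cos 127.0°, sin 127.0°) = (8.958, 61.32). RV is perpendicular to VW; with |VW| = 19.7 on the right of RV, W = V + 19.7·(0.7986, 0.6018) = (24.69, 73.17). Then |SW| = |W − S| = 77.23.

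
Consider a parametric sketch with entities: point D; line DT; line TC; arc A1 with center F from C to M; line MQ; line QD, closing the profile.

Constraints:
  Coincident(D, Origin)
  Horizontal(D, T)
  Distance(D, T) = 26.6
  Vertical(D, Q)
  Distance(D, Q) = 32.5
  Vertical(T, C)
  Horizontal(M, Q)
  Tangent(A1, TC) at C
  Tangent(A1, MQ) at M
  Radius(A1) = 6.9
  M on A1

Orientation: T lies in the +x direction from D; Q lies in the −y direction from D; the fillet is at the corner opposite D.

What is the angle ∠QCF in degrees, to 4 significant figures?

14.54°

The virtual corner opposite D is at (26.60, -32.50). A1 meets TC tangentially, so FC is at right angles to TC and tangency of A1 to MQ means the radius FM is perpendicular to MQ, with radius 6.9, so the center F sits 6.9 in from both sides at F = (19.70, -25.60). That places the tangent points at C = (26.60, -25.60) on TC and M = (19.70, -32.50) on MQ. Then cos ∠QCF = CQ·CF / (|CQ||CF|), giving 14.54°.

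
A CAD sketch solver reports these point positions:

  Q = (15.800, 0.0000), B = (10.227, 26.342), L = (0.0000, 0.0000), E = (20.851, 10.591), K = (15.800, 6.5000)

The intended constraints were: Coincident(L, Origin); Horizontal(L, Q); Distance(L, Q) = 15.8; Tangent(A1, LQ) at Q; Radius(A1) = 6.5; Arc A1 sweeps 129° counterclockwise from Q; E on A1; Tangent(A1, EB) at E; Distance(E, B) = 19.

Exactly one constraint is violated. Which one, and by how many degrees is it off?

Tangent(A1, EB) at E — off by 5.01°.

L = (0.00, 0.00) ✓; L.y = 0.00, Q.y = 0.00 ✓; |LQ| = 15.80 ✓; ∠(KQ, QL) = 90.00° ✓; |KQ| = 6.500 ✓; bearing(K→E) − bearing(K→Q) = 129.0° ✓; |KE| = 6.500 ✓; ∠(KE, EB) = 95.01° ✗; |EB| = 19.00 ✓.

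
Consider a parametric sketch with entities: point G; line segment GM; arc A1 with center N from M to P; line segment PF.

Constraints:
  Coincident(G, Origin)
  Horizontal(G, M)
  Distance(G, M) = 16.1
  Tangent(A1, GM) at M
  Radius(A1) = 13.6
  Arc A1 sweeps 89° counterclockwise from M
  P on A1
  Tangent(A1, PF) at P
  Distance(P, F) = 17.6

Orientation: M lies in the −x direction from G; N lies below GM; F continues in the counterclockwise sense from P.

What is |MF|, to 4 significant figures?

33.94

G is at the origin; G and M share the same y with |GM| = 16.1 and M on the −x side, so M = (-16.10, 0.000). A1 meets GM tangentially, so NM is at right angles to GM, so N = M + (0, -13.6) = (-16.10, -13.60). On A1, M sits at bearing 90° from N; an 89° counterclockwise sweep puts P at bearing 179°, so P = N + 13.6·(cos 179°, sin 179°) = (-29.70, -13.36). Since A1 is tangent to PF there, NP ⟂ PF, so PF runs along (−sin 179°, cos 179°); with |PF| = 17.6, F = (-30.01, -30.96). Then |MF| = |F − M| = 33.94.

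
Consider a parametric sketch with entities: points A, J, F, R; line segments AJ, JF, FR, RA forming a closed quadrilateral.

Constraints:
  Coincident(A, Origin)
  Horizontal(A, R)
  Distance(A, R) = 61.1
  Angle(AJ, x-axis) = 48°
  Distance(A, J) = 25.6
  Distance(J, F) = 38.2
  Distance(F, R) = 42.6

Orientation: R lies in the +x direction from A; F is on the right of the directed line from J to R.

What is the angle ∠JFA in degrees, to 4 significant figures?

42.02°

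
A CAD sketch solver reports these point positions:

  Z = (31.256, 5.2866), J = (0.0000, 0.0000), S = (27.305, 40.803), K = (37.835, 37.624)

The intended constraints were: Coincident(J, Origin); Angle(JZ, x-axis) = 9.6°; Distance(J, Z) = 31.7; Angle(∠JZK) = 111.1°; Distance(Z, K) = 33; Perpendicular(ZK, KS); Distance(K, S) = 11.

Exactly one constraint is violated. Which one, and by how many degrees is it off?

Perpendicular(ZK, KS) — off by 5.30°.

J = (0.00, 0.00) ✓; JZ at 9.600° ✓; |JZ| = 31.70 ✓; ∠JZK = 111.1° ✓; |ZK| = 33.00 ✓; ∠(ZK, KS) = 84.70° ✗; |KS| = 11.00 ✓.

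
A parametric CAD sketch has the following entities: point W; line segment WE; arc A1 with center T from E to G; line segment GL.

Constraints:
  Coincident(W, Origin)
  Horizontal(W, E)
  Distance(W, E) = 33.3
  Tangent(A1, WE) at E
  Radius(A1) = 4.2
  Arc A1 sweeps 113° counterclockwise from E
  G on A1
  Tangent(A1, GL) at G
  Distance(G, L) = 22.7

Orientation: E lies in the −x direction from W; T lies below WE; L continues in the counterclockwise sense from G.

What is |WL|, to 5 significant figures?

38.930

W is at the origin; WE is horizontal with |WE| = 33.3 and E on the −x side, so E = (-33.300, 0.0000). Since A1 is tangent to WE there, TE ⟂ WE, so T = E + (0, -4.2) = (-33.300, -4.2000). On A1, E sits at bearing 90° from T; a 113° counterclockwise sweep puts G at bearing 203°, so G = T + 4.2·(cos 203°, sin 203°) = (-37.166, -5.8411). The tangent condition forces TG to be normal to GL, so GL runs along (−sin 203°, cos 203°); with |GL| = 22.7, L = (-28.297, -26.737). Then |WL| = |L − W| = 38.930.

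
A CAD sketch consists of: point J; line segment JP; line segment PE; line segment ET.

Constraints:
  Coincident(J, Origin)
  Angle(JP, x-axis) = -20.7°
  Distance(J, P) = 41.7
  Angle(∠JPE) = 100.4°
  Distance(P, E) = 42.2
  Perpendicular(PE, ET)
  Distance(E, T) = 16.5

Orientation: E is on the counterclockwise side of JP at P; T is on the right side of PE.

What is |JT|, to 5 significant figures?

76.032

∠JPE = 100.4°, so PE runs at -20.7° + (180° − 100.4°) = 58.900° from the x-axis; with |PE| = 42.2, E = P + 42.2·(cos 58.900°, sin 58.900°) = (60.806, 21.395). PE is perpendicular to ET; with |ET| = 16.5 on the right of PE, T = E + 16.5·(0.85627, -0.51653) = (74.934, 12.872). Then |JT| = |T − J| = 76.032.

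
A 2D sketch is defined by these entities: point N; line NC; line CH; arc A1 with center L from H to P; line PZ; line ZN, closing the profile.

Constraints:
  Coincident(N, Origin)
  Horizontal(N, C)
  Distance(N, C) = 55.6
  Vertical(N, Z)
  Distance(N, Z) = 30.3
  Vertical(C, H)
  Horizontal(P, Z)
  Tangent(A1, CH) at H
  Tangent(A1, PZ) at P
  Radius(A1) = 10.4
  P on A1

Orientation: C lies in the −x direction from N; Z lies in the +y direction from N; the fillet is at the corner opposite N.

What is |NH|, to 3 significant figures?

59.1

N is at the origin; N and C share the same y with |NC| = 55.6 and C on the −x side, so C = (-55.6, 0.00). N and Z share the same x with |NZ| = 30.3 and Z on the +y side, so Z = (0.00, 30.3). The virtual corner opposite N is at (-55.6, 30.3). The tangent condition forces LH to be normal to CH and since A1 is tangent to PZ there, LP ⟂ PZ, with radius 10.4, so the center L sits 10.4 in from both sides at L = (-45.2, 19.9). That places the tangent points at H = (-55.6, 19.9) on CH and P = (-45.2, 30.3) on PZ. Then |NH| = |H − N| = 59.1.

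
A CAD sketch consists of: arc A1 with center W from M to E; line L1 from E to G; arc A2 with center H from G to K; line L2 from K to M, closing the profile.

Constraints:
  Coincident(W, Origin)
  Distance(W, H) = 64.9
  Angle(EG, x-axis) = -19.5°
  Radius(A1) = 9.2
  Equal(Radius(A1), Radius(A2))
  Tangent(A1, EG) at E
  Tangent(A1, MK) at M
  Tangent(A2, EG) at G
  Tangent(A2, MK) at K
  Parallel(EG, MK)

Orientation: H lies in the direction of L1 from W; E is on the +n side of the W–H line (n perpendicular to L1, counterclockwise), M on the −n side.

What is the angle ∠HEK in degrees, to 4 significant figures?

7.760°

The slot axis is L1's direction at -19.5°, so u = (cos -19.5°, sin -19.5°) = (0.9426, -0.3338) and n = (−sin -19.5°, cos -19.5°) = (0.3338, 0.9426). W is at the origin and H lies 64.9 along u from W, so H = 64.9·u = (61.18, -21.66). Tangency of A1 to both parallel lines with radius 9.2 puts E and M at W ± 9.2·n: E = (3.071, 8.672), M = (-3.071, -8.672). Equal radii place G and K the same way about H: G = H + 9.2·n = (64.25, -12.99), K = H − 9.2·n = (58.11, -30.34). Then cos ∠HEK = EH·EK / (|EH||EK|), giving 7.760°.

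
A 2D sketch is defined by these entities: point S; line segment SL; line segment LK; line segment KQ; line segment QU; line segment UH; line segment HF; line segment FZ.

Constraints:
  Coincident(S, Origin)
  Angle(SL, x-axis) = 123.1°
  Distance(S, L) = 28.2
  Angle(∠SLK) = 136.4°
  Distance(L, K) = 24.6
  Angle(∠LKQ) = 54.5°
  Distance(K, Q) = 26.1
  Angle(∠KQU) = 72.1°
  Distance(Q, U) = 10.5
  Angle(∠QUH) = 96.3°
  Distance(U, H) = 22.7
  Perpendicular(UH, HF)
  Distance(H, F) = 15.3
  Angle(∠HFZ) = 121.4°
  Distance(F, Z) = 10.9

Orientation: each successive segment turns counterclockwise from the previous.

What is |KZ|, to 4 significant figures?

19.25

S is at the origin; SL runs at 123.1° with length 28.2, so L = (-15.40, 23.62). ∠SLK = 136.4° gives LK at 166.7° from the x-axis; with |LK| = 24.6, K = (-39.34, 29.28). ∠LKQ = 54.5° gives KQ at -67.80° from the x-axis; with |KQ| = 26.1, Q = (-29.48, 5.118). ∠KQU = 72.1° gives QU at 40.10° from the x-axis; with |QU| = 10.5, U = (-21.45, 11.88). ∠QUH = 96.3° gives UH at 123.8° from the x-axis; with |UH| = 22.7, H = (-34.07, 30.74). The perpendicularity gives HF at right angles to UH, so HF runs at -146.2°; with |HF| = 15.3, F = (-46.79, 22.23). ∠HFZ = 121.4° gives FZ at -87.60° from the x-axis; with |FZ| = 10.9, Z = (-46.33, 11.34). Then |KZ| = |Z − K| = 19.25.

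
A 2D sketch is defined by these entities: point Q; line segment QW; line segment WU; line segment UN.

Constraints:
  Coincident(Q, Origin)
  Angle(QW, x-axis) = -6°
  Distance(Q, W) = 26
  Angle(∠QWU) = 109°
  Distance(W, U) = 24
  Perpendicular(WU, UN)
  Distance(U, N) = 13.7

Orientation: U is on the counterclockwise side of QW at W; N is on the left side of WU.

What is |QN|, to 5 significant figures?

34.240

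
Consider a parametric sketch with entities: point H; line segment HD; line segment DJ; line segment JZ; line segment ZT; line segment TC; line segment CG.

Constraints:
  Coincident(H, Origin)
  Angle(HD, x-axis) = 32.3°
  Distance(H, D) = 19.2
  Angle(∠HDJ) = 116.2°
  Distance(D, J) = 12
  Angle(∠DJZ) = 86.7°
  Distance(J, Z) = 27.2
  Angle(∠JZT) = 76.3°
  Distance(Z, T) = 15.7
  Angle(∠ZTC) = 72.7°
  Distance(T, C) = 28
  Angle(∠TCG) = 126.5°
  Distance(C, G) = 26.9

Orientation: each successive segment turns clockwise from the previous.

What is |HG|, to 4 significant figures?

50.22

H is at the origin; HD runs at 32.3° with length 19.2, so D = (16.23, 10.26). ∠HDJ = 116.2° gives DJ at -31.50° from the x-axis; with |DJ| = 12.0, J = (26.46, 3.990). ∠DJZ = 86.7° gives JZ at -124.8° from the x-axis; with |JZ| = 27.2, Z = (10.94, -18.35). ∠JZT = 76.3° gives ZT at 131.5° from the x-axis; with |ZT| = 15.7, T = (0.5342, -6.587). ∠ZTC = 72.7° gives TC at 24.20° from the x-axis; with |TC| = 28.0, C = (26.07, 4.891). ∠TCG = 126.5° gives CG at -29.30° from the x-axis; with |CG| = 26.9, G = (49.53, -8.274). Then |HG| = |G − H| = 50.22.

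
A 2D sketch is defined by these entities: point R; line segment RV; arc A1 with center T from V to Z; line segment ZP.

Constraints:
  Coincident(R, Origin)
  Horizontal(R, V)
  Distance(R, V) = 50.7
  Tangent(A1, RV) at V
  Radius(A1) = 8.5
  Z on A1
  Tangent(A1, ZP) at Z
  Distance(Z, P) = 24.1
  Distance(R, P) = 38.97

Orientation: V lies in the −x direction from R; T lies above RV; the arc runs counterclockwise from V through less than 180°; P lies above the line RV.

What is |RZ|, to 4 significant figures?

43.72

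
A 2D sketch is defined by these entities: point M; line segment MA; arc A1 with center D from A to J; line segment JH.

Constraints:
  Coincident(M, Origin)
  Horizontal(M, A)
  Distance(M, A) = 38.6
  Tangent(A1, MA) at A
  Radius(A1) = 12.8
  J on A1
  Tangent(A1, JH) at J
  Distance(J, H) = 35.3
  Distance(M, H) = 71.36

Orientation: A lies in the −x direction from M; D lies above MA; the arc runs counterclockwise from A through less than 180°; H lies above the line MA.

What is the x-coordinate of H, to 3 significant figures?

-53.4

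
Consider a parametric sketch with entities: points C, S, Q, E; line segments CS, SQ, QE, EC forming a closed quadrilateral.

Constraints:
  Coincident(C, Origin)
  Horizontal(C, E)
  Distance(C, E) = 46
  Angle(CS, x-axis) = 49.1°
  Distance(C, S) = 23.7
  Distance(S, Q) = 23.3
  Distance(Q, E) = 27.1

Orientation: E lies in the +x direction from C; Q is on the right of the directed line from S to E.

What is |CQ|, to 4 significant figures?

20.03

Checks: |SQ| = 23.30 ✓; |QE| = 27.10 ✓.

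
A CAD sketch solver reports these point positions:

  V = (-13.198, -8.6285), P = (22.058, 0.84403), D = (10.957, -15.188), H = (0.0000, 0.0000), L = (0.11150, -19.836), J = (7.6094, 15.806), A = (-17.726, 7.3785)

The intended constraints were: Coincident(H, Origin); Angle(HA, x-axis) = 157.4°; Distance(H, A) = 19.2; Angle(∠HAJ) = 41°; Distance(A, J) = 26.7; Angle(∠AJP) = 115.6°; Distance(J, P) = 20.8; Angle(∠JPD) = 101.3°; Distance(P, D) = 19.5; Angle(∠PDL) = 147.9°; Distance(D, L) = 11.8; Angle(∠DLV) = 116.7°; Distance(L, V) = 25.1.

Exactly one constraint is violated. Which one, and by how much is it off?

Distance(L, V) = 25.1 — off by 7.70.

H = (0.00, 0.00) ✓; HA at 157.4° ✓; |HA| = 19.20 ✓; ∠HAJ = 41.00° ✓; |AJ| = 26.70 ✓; ∠AJP = 115.6° ✓; |JP| = 20.80 ✓; ∠JPD = 101.3° ✓; |PD| = 19.50 ✓; ∠PDL = 147.9° ✓; |DL| = 11.80 ✓; ∠DLV = 116.7° ✓; |LV| = 17.40 ✗.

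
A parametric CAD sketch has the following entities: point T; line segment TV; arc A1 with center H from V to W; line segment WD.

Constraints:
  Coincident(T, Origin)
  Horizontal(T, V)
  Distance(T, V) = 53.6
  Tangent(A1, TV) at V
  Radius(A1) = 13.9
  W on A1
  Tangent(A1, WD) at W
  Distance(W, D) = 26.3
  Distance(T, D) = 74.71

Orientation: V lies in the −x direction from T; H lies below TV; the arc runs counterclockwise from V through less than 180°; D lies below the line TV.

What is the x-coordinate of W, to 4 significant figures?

-67.16

T is at the origin; T and V share the same y with |TV| = 53.6 and V on the −x side, so V = (-53.60, 0.000). The tangent condition forces HV to be normal to TV, so H = V + (0, -13.9) = (-53.60, -13.90). Since HW ⟂ WD (tangency), |HD| = √(13.9² + 26.3²) = 29.75 regardless of where W sits on A1. So D lies on both circle(T, 74.71) and circle(H, 29.75); the below-TV intersection is D = (-61.36, -42.62). W is the foot of the tangent from D: W = (-67.16, -16.96).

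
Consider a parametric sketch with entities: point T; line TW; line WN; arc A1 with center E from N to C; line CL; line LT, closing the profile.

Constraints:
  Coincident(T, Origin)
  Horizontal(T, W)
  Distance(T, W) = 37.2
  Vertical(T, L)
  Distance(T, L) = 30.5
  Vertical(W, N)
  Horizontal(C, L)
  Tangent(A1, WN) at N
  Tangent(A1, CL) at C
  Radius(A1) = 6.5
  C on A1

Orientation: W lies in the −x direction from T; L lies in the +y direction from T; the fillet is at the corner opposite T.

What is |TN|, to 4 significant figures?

44.27

T is at the origin; TW is horizontal with |TW| = 37.2 and W on the −x side, so W = (-37.20, 0.000). T and L share the same x with |TL| = 30.5 and L on the +y side, so L = (0.000, 30.50). The virtual corner opposite T is at (-37.20, 30.50). A1 meets WN tangentially, so EN is at right angles to WN and since A1 is tangent to CL there, EC ⟂ CL, with radius 6.5, so the center E sits 6.5 in from both sides at E = (-30.70, 24.00). That places the tangent points at N = (-37.20, 24.00) on WN and C = (-30.70, 30.50) on CL. Then |TN| = |N − T| = 44.27.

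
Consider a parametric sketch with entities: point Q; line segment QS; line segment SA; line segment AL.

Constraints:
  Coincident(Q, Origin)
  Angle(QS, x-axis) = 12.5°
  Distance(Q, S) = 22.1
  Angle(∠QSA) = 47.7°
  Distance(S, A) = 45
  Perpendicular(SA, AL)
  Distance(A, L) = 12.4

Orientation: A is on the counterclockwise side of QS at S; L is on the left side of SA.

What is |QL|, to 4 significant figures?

30.38

∠QSA = 47.7°, so SA runs at 12.5° + (180° − 47.7°) = 144.8° from the x-axis; with |SA| = 45.0, A = S + 45.0·(cos 144.8°, sin 144.8°) = (-15.20, 30.72). SA ⟂ AL; with |AL| = 12.4 on the left of SA, L = A + 12.4·(-0.5764, -0.8171) = (-22.34, 20.59). Then |QL| = |L − Q| = 30.38.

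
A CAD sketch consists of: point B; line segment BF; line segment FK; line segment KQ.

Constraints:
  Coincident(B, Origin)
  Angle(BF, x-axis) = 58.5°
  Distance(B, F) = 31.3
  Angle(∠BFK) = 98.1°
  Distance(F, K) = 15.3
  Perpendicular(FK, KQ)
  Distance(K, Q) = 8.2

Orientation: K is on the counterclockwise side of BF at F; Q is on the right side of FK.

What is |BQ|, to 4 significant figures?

43.87

∠BFK = 98.1°, so FK runs at 58.5° + (180° − 98.1°) = 140.4° from the x-axis; with |FK| = 15.3, K = F + 15.3·(cos 140.4°, sin 140.4°) = (4.565, 36.44). The perpendicularity gives KQ at right angles to FK; with |KQ| = 8.2 on the right of FK, Q = K + 8.2·(0.6374, 0.7705) = (9.792, 42.76). Then |BQ| = |Q − B| = 43.87.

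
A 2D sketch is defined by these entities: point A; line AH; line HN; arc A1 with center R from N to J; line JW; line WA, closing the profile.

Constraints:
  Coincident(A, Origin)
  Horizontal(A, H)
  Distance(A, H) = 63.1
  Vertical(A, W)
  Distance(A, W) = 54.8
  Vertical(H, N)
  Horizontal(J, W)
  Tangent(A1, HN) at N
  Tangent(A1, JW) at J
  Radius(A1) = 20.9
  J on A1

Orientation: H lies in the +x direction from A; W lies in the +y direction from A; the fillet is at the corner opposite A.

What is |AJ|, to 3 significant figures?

69.2

A is at the origin; AH is horizontal with |AH| = 63.1 and H on the +x side, so H = (63.1, 0.00). AW is vertical with |AW| = 54.8 and W on the +y side, so W = (0.00, 54.8). The virtual corner opposite A is at (63.1, 54.8). A1 meets HN tangentially, so RN is at right angles to HN and since A1 is tangent to JW there, RJ ⟂ JW, with radius 20.9, so the center R sits 20.9 in from both sides at R = (42.2, 33.9). That places the tangent points at N = (63.1, 33.9) on HN and J = (42.2, 54.8) on JW. Then |AJ| = |J − A| = 69.2.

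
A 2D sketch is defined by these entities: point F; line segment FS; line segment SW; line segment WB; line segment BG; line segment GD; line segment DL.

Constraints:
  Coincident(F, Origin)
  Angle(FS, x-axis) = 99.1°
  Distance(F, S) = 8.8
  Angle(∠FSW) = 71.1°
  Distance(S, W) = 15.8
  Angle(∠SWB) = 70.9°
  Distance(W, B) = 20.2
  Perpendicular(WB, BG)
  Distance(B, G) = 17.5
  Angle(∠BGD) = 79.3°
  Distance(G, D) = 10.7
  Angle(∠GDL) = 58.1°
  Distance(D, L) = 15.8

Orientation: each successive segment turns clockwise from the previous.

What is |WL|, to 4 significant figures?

20.75

F is at the origin; FS runs at 99.1° with length 8.8, so S = (-1.392, 8.689). ∠FSW = 71.1° gives SW at -9.800° from the x-axis; with |SW| = 15.8, W = (14.18, 6.000). ∠SWB = 70.9° gives WB at -118.9° from the x-axis; with |WB| = 20.2, B = (4.415, -11.68). The perpendicularity gives BG at right angles to WB, so BG runs at 151.1°; with |BG| = 17.5, G = (-10.91, -3.227). ∠BGD = 79.3° gives GD at 50.40° from the x-axis; with |GD| = 10.7, D = (-4.085, 5.017). ∠GDL = 58.1° gives DL at -71.50° from the x-axis; with |DL| = 15.8, L = (0.9286, -9.966). Then |WL| = |L − W| = 20.75.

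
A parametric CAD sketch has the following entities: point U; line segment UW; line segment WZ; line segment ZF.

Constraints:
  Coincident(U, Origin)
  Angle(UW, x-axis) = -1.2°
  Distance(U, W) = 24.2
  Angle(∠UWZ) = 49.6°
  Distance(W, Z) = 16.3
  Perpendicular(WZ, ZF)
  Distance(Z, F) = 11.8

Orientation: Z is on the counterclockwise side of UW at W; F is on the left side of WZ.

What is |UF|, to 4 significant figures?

6.658

U is at the origin; UW runs at -1.2° with length 24.2, so W = 24.2·(cos -1.2°, sin -1.2°) = (24.19, -0.5068). ∠UWZ = 49.6°, so WZ runs at -1.2° + (180° − 49.6°) = 129.2° from the x-axis; with |WZ| = 16.3, Z = W + 16.3·(cos 129.2°, sin 129.2°) = (13.89, 12.12). WZ ⟂ ZF; with |ZF| = 11.8 on the left of WZ, F = Z + 11.8·(-0.7749, -0.6320) = (4.748, 4.667). Then |UF| = |F − U| = 6.658.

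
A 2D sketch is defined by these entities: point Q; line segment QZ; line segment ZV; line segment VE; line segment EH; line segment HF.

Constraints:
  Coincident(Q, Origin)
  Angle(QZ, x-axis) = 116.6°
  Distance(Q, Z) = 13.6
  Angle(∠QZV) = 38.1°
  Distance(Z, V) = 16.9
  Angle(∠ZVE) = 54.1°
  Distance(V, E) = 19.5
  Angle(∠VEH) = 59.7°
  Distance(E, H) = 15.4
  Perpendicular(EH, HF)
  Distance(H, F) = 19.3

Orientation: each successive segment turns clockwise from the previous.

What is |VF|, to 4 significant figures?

6.083

∠VEH = 59.7° gives EH at 88.50° from the x-axis; with |EH| = 15.4, H = (-7.495, 10.94). The perpendicularity gives HF at right angles to EH, so HF runs at -1.500°; with |HF| = 19.3, F = (11.80, 10.43). Then |VF| = |F − V| = 6.083.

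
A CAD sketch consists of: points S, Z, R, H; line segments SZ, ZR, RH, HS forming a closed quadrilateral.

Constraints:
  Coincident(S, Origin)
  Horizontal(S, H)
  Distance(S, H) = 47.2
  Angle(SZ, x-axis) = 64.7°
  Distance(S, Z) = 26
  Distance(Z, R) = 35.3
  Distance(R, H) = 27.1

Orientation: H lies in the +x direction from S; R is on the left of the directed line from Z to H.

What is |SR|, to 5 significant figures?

53.578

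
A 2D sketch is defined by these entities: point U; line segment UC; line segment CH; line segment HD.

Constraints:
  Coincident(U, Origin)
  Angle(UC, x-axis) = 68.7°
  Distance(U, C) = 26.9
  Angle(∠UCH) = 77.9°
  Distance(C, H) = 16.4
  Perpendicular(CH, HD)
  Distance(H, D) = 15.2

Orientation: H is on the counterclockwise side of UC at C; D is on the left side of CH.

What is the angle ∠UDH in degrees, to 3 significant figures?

136°

∠UCH = 77.9°, so CH runs at 68.7° + (180° − 77.9°) = 171° from the x-axis; with |CH| = 16.4, H = C + 16.4·(cos 171°, sin 171°) = (-6.42, 27.7). The perpendicularity gives HD at right angles to CH; with |HD| = 15.2 on the left of CH, D = H + 15.2·(-0.160, -0.987) = (-8.85, 12.7). Then cos ∠UDH = DU·DH / (|DU||DH|), giving 136°.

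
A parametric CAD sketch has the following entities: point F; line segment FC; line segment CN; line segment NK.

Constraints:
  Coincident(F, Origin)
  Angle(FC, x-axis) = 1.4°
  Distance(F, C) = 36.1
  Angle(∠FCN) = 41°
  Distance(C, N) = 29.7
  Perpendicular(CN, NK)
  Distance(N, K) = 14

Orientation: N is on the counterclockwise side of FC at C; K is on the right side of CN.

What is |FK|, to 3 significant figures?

37.8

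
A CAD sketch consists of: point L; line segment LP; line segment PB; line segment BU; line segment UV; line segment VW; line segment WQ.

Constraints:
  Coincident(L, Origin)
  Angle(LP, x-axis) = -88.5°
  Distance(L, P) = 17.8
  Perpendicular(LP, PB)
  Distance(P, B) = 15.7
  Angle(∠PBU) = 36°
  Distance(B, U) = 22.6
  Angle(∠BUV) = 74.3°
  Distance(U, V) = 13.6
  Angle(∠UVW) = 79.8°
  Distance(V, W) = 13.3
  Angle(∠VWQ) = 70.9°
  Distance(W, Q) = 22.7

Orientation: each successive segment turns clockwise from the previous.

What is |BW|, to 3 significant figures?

10.1

L is at the origin; LP runs at -88.5° with length 17.8, so P = (0.466, -17.8). LP ⟂ PB, so PB runs at -178°; with |PB| = 15.7, B = (-15.2, -18.2). ∠PBU = 36.0° gives BU at 37.5° from the x-axis; with |BU| = 22.6, U = (2.70, -4.45). ∠BUV = 74.3° gives UV at -68.2° from the x-axis; with |UV| = 13.6, V = (7.75, -17.1). ∠UVW = 79.8° gives VW at -168° from the x-axis; with |VW| = 13.3, W = (-5.28, -19.7). Then |BW| = |W − B| = 10.1.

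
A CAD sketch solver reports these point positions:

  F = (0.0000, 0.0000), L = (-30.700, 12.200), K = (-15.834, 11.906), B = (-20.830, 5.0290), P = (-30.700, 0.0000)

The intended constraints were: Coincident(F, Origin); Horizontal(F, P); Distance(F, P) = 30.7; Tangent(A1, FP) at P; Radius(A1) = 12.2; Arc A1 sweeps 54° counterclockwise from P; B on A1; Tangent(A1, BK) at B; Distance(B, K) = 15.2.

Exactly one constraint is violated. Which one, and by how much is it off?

Distance(B, K) = 15.2 — off by 6.70.

F = (0.00, 0.00) ✓; F.y = 0.00, P.y = 0.00 ✓; |FP| = 30.70 ✓; ∠(LP, PF) = 90.00° ✓; |LP| = 12.20 ✓; bearing(L→B) − bearing(L→P) = 54.00° ✓; |LB| = 12.20 ✓; ∠(LB, BK) = 90.00° ✓; |BK| = 8.500 ✗.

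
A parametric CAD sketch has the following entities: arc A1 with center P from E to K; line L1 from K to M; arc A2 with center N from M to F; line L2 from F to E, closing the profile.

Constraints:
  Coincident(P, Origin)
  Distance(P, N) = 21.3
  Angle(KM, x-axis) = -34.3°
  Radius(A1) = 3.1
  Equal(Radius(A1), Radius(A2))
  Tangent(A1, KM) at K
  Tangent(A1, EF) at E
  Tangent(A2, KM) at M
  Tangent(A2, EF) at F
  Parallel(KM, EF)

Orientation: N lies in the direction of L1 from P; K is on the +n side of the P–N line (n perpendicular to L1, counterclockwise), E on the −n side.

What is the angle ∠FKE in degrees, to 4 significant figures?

73.77°

The slot axis is L1's direction at -34.3°, so u = (cos -34.3°, sin -34.3°) = (0.8261, -0.5635) and n = (−sin -34.3°, cos -34.3°) = (0.5635, 0.8261). P is at the origin and N lies 21.3 along u from P, so N = 21.3·u = (17.60, -12.00). Tangency of A1 to both parallel lines with radius 3.1 puts K and E at P ± 3.1·n: K = (1.747, 2.561), E = (-1.747, -2.561). Equal radii place M and F the same way about N: M = N + 3.1·n = (19.34, -9.442), F = N − 3.1·n = (15.85, -14.56). Then cos ∠FKE = KF·KE / (|KF||KE|), giving 73.77°.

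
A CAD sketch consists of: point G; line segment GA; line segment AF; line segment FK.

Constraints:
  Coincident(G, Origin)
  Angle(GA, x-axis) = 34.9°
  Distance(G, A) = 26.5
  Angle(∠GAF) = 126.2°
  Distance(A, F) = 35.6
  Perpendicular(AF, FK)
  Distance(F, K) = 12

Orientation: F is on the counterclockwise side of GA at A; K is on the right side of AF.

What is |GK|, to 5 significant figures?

61.165

∠GAF = 126.2°, so AF runs at 34.9° + (180° − 126.2°) = 88.700° from the x-axis; with |AF| = 35.6, F = A + 35.6·(cos 88.700°, sin 88.700°) = (22.542, 50.753). AF ⟂ FK; with |FK| = 12.0 on the right of AF, K = F + 12.0·(0.99974, -0.022687) = (34.539, 50.480). Then |GK| = |K − G| = 61.165.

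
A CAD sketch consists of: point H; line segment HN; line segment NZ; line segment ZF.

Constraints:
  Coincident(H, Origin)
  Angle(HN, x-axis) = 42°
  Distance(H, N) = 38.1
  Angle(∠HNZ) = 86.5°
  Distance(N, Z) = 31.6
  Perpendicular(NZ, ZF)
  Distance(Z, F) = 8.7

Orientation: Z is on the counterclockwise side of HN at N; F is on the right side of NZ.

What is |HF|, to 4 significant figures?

55.14

H is at the origin; HN runs at 42.0° with length 38.1, so N = 38.1·(cos 42.0°, sin 42.0°) = (28.31, 25.49). ∠HNZ = 86.5°, so NZ runs at 42.0° + (180° − 86.5°) = 135.5° from the x-axis; with |NZ| = 31.6, Z = N + 31.6·(cos 135.5°, sin 135.5°) = (5.775, 47.64). NZ ⟂ ZF; with |ZF| = 8.7 on the right of NZ, F = Z + 8.7·(0.7009, 0.7133) = (11.87, 53.85). Then |HF| = |F − H| = 55.14.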